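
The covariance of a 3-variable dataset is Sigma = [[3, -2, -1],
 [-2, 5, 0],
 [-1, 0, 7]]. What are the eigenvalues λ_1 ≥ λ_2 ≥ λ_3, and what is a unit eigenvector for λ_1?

Step 1 — characteristic polynomial p(λ) = det(λI - Sigma) = λ³ - tr·λ² + c_1·λ - det, where tr = trace, c_1 = sum of the principal 2×2 minors, det = det(Sigma):
  tr = 3 + 5 + 7 = 15,
  c_1 = (3·5 - (-2)²) + (3·7 - (-1)²) + (5·7 - (0)²) = 11 + 20 + 35 = 66,
  det = 3·(5·7 - (0)²) - (-2)·((-2)·7 - (0)·(-1)) + (-1)·((-2)·(0) - 5·(-1)) = 3·(35) - (-2)·(-14) + (-1)·(5) = 72.
  So p(λ) = λ³ - 15λ² + 66λ - 72.
Step 2 — look for an integer root (rational root theorem: any rational root is an integer divisor of 72). Testing λ = 6:
  p(6) = 216 - 540 + 396 - 72 = 0  ✓
  Dividing out (λ - 6): p(λ) = (λ - 6)(λ² - 9λ + 12).
Step 3 — remaining eigenvalues from the quadratic λ² - 9λ + 12 = 0:
  Δ = 9² - 4·12 = 81 - 48 = 33,  λ = (9 ± √33)/2 = (9 ± 5.7446)/2 ≈ 7.3723 or 1.6277.
  Sorted: λ_1 = 7.3723,  λ_2 = 6,  λ_3 = 1.6277  (check: sum = 15 = tr ✓).

Step 4 — unit eigenvector for λ_1 ≈ 7.3723: v spans the null space of (Sigma - λ_1 I), whose rows are
  r_1 = (-4.3723, -2, -1),  r_2 = (-2, -2.3723, 0),  r_3 = (-1, 0, -0.3723).
  v is orthogonal to every row, so take v ∝ r_1 × r_2 = ((-2)·(0) - (-1)·(-2.3723), (-1)·(-2) - (-4.3723)·(0), (-4.3723)·(-2.3723) - (-2)·(-2)) ≈ (-2.3723, 2, 6.3723).
  Rescale (multiply by -1 so the first nonzero entry is positive): u = (2.3723, -2, -6.3723).
  ||u|| = √((2.3723)² + (-2)² + (-6.3723)²) = √(50.2337) ≈ 7.0876,  v_1 = u/||u|| ≈ (0.3347, -0.2822, -0.8991) (||v_1|| = 1).

λ_1 = 7.3723,  λ_2 = 6,  λ_3 = 1.6277;  v_1 ≈ (0.3347, -0.2822, -0.8991)


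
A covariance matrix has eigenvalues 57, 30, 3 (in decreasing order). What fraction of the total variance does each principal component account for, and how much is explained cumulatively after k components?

Step 1 — total variance = trace(Sigma) = Σ λ_i = 57 + 30 + 3 = 90.

Step 2 — fraction explained by component i = λ_i / Σ λ:
  PC1: 57/90 = 0.6333
  PC2: 30/90 = 0.3333
  PC3: 3/90 = 0.0333

Step 3 — cumulative fraction after k components = (λ_1 + ... + λ_k) / Σ λ:
  k = 1: 57/90 = 0.6333
  k = 2: (57 + 30)/90 = 87/90 = 0.9667
  k = 3: (57 + 30 + 3)/90 = 90/90 = 1

Summary (fraction, with percent):

explained: PC1 0.6333 (63.33%), PC2 0.3333 (33.33%), PC3 0.0333 (3.33%);  cumulative: 0.6333, 0.9667, 1


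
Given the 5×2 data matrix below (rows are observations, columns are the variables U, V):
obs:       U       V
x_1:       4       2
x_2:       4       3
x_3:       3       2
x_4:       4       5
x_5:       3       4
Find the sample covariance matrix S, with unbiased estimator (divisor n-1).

Step 1 — column means:
  mean(U) = (4 + 4 + 3 + 4 + 3) / 5 = 18/5 = 3.6
  mean(V) = (2 + 3 + 2 + 5 + 4) / 5 = 16/5 = 3.2

Step 2 — sample covariance S[i,j] = (1/(n-1)) · Σ_k (x_{k,i} - mean_i) · (x_{k,j} - mean_j), with n-1 = 4.
  S[U,U] = ((0.4)·(0.4) + (0.4)·(0.4) + (-0.6)·(-0.6) + (0.4)·(0.4) + (-0.6)·(-0.6)) / 4 = 1.2/4 = 0.3
  S[U,V] = ((0.4)·(-1.2) + (0.4)·(-0.2) + (-0.6)·(-1.2) + (0.4)·(1.8) + (-0.6)·(0.8)) / 4 = 0.4/4 = 0.1
  S[V,V] = ((-1.2)·(-1.2) + (-0.2)·(-0.2) + (-1.2)·(-1.2) + (1.8)·(1.8) + (0.8)·(0.8)) / 4 = 6.8/4 = 1.7

S is symmetric (S[j,i] = S[i,j]). Assembling:

S = [[0.3, 0.1],
 [0.1, 1.7]]


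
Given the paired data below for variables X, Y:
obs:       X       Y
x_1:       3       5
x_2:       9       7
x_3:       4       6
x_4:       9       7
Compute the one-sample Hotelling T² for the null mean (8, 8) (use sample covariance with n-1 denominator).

Step 1 — sample mean vector:
  mean(X) = (3 + 9 + 4 + 9) / 4 = 25/4 = 6.25
  mean(Y) = (5 + 7 + 6 + 7) / 4 = 25/4 = 6.25
  x̄ = (6.25, 6.25),  deviation x̄ - mu_0 = (6.25, 6.25) - (8, 8) = (-1.75, -1.75).

Step 2 — sample covariance matrix, S[i,j] = (1/(n-1)) · Σ_k (x_{k,i} - mean_i) · (x_{k,j} - mean_j), divisor n-1 = 3:
  S[X,X] = ((-3.25)·(-3.25) + (2.75)·(2.75) + (-2.25)·(-2.25) + (2.75)·(2.75)) / 3 = 30.75/3 = 10.25
  S[X,Y] = ((-3.25)·(-1.25) + (2.75)·(0.75) + (-2.25)·(-0.25) + (2.75)·(0.75)) / 3 = 8.75/3 = 2.9167
  S[Y,Y] = ((-1.25)·(-1.25) + (0.75)·(0.75) + (-0.25)·(-0.25) + (0.75)·(0.75)) / 3 = 2.75/3 = 0.9167
  S = [[10.25, 2.9167],
 [2.9167, 0.9167]].

Step 3 — invert S. det(S) = 10.25·0.9167 - (2.9167)² = 0.8889.
  S^{-1} = (1/det) · [[d, -b], [-b, a]] = [[1.0312, -3.2812],
 [-3.2812, 11.5312]].

Step 4 — quadratic form (x̄ - mu_0)^T · S^{-1} · (x̄ - mu_0):
  S^{-1} · (x̄ - mu_0) = (3.9375, -14.4375),
  (x̄ - mu_0)^T · [...] = (-1.75)·(3.9375) + (-1.75)·(-14.4375) = 18.375.

Step 5 — scale by n: T² = 4 · 18.375 = 73.5.

T² ≈ 73.5


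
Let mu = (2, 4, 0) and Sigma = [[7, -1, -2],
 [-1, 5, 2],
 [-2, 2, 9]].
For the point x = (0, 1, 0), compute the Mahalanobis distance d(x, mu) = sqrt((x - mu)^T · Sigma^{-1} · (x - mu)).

Step 1 — centre the observation: (x - mu) = (-2, -3, 0).

Step 2 — invert Sigma (cofactor / det for 3×3, or solve directly):
  Sigma^{-1} = [[0.1541, 0.0188, 0.0301],
 [0.0188, 0.2218, -0.0451],
 [0.0301, -0.0451, 0.1278]].

Step 3 — form the quadratic (x - mu)^T · Sigma^{-1} · (x - mu):
  Sigma^{-1} · (x - mu) = (-0.3647, -0.703, 0.0752).
  (x - mu)^T · [Sigma^{-1} · (x - mu)] = (-2)·(-0.3647) + (-3)·(-0.703) + (0)·(0.0752) = 2.8383.

Step 4 — take square root: d = √(2.8383) ≈ 1.6847.

d(x, mu) = √(2.8383) ≈ 1.6847


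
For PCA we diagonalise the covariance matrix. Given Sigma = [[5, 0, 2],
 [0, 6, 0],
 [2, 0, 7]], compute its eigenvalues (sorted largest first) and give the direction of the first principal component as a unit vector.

Step 1 — characteristic polynomial p(λ) = det(λI - Sigma) = λ³ - tr·λ² + c_1·λ - det, where tr = trace, c_1 = sum of the principal 2×2 minors, det = det(Sigma):
  tr = 5 + 6 + 7 = 18,
  c_1 = (5·6 - (0)²) + (5·7 - (2)²) + (6·7 - (0)²) = 30 + 31 + 42 = 103,
  det = 5·(6·7 - (0)²) - (0)·((0)·7 - (0)·(2)) + (2)·((0)·(0) - 6·(2)) = 5·(42) - (0)·(0) + (2)·(-12) = 186.
  So p(λ) = λ³ - 18λ² + 103λ - 186.
Step 2 — look for an integer root (rational root theorem: any rational root is an integer divisor of 186). Testing λ = 6:
  p(6) = 216 - 648 + 618 - 186 = 0  ✓
  Dividing out (λ - 6): p(λ) = (λ - 6)(λ² - 12λ + 31).
Step 3 — remaining eigenvalues from the quadratic λ² - 12λ + 31 = 0:
  Δ = 12² - 4·31 = 144 - 124 = 20,  λ = (12 ± √20)/2 = (12 ± 4.4721)/2 ≈ 8.2361 or 3.7639.
  Sorted: λ_1 = 8.2361,  λ_2 = 6,  λ_3 = 3.7639  (check: sum = 18 = tr ✓).

Step 4 — unit eigenvector for λ_1 ≈ 8.2361: v spans the null space of (Sigma - λ_1 I), whose rows are
  r_1 = (-3.2361, 0, 2),  r_2 = (0, -2.2361, 0),  r_3 = (2, 0, -1.2361).
  v is orthogonal to every row, so take v ∝ r_1 × r_2 = ((0)·(0) - (2)·(-2.2361), (2)·(0) - (-3.2361)·(0), (-3.2361)·(-2.2361) - (0)·(0)) ≈ (4.4721, 0, 7.2361).
  Let u = (4.4721, 0, 7.2361).
  ||u|| = √((4.4721)² + (0)² + (7.2361)²) = √(72.3607) ≈ 8.5065,  v_1 = u/||u|| ≈ (0.5257, 0, 0.8507) (||v_1|| = 1).

λ_1 = 8.2361,  λ_2 = 6,  λ_3 = 3.7639;  v_1 ≈ (0.5257, 0, 0.8507)


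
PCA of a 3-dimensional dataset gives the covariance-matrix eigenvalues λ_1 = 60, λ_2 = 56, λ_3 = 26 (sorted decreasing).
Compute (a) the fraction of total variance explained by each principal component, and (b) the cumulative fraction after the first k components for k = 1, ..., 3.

Step 1 — total variance = trace(Sigma) = Σ λ_i = 60 + 56 + 26 = 142.

Step 2 — fraction explained by component i = λ_i / Σ λ:
  PC1: 60/142 = 0.4225
  PC2: 56/142 = 0.3944
  PC3: 26/142 = 0.1831

Step 3 — cumulative fraction after k components = (λ_1 + ... + λ_k) / Σ λ:
  k = 1: 60/142 = 0.4225
  k = 2: (60 + 56)/142 = 116/142 = 0.8169
  k = 3: (60 + 56 + 26)/142 = 142/142 = 1

Summary (fraction, with percent):

explained: PC1 0.4225 (42.25%), PC2 0.3944 (39.44%), PC3 0.1831 (18.31%);  cumulative: 0.4225, 0.8169, 1


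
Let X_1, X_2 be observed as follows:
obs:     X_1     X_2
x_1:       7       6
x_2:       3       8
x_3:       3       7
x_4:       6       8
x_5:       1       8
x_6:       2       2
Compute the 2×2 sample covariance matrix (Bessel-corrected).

Step 1 — column means:
  mean(X_1) = (7 + 3 + 3 + 6 + 1 + 2) / 6 = 22/6 = 3.6667
  mean(X_2) = (6 + 8 + 7 + 8 + 8 + 2) / 6 = 39/6 = 6.5

Step 2 — sample covariance S[i,j] = (1/(n-1)) · Σ_k (x_{k,i} - mean_i) · (x_{k,j} - mean_j), with n-1 = 5.
  S[X_1,X_1] = ((3.3333)·(3.3333) + (-0.6667)·(-0.6667) + (-0.6667)·(-0.6667) + (2.3333)·(2.3333) + (-2.6667)·(-2.6667) + (-1.6667)·(-1.6667)) / 5 = 27.3333/5 = 5.4667
  S[X_1,X_2] = ((3.3333)·(-0.5) + (-0.6667)·(1.5) + (-0.6667)·(0.5) + (2.3333)·(1.5) + (-2.6667)·(1.5) + (-1.6667)·(-4.5)) / 5 = 4/5 = 0.8
  S[X_2,X_2] = ((-0.5)·(-0.5) + (1.5)·(1.5) + (0.5)·(0.5) + (1.5)·(1.5) + (1.5)·(1.5) + (-4.5)·(-4.5)) / 5 = 27.5/5 = 5.5

S is symmetric (S[j,i] = S[i,j]). Assembling:

S = [[5.4667, 0.8],
 [0.8, 5.5]]


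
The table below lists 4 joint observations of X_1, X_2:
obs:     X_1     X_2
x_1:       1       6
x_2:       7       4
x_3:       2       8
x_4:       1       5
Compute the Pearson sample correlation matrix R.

Step 1 — column means:
  mean(X_1) = (1 + 7 + 2 + 1) / 4 = 11/4 = 2.75
  mean(X_2) = (6 + 4 + 8 + 5) / 4 = 23/4 = 5.75

Step 2 — sample variances and covariances s[i,j] = (1/(n-1)) · Σ_k (x_{k,i} - mean_i) · (x_{k,j} - mean_j), with n-1 = 3:
  s[X_1,X_1] = ((-1.75)·(-1.75) + (4.25)·(4.25) + (-0.75)·(-0.75) + (-1.75)·(-1.75)) / 3 = 24.75/3 = 8.25
  s[X_1,X_2] = ((-1.75)·(0.25) + (4.25)·(-1.75) + (-0.75)·(2.25) + (-1.75)·(-0.75)) / 3 = -8.25/3 = -2.75
  s[X_2,X_2] = ((0.25)·(0.25) + (-1.75)·(-1.75) + (2.25)·(2.25) + (-0.75)·(-0.75)) / 3 = 8.75/3 = 2.9167
  Sample standard deviations s_i = √(s[i,i]):
  s(X_1) = √(8.25) = 2.8723
  s(X_2) = √(2.9167) = 1.7078

Step 3 — r_{ij} = s_{ij} / (s_i · s_j):
  r[X_1,X_1] = 1 (diagonal).
  r[X_1,X_2] = -2.75 / (2.8723 · 1.7078) = -2.75 / 4.9054 = -0.5606
  r[X_2,X_2] = 1 (diagonal).

R is symmetric with unit diagonal. Assembling:

R = [[1, -0.5606],
 [-0.5606, 1]]


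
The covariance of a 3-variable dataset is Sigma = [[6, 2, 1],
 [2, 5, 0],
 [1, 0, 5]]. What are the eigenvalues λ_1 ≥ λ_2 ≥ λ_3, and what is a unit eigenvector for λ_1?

Step 1 — characteristic polynomial p(λ) = det(λI - Sigma) = λ³ - tr·λ² + c_1·λ - det, where tr = trace, c_1 = sum of the principal 2×2 minors, det = det(Sigma):
  tr = 6 + 5 + 5 = 16,
  c_1 = (6·5 - (2)²) + (6·5 - (1)²) + (5·5 - (0)²) = 26 + 29 + 25 = 80,
  det = 6·(5·5 - (0)²) - (2)·((2)·5 - (0)·(1)) + (1)·((2)·(0) - 5·(1)) = 6·(25) - (2)·(10) + (1)·(-5) = 125.
  So p(λ) = λ³ - 16λ² + 80λ - 125.
Step 2 — look for an integer root (rational root theorem: any rational root is an integer divisor of 125). Testing λ = 5:
  p(5) = 125 - 400 + 400 - 125 = 0  ✓
  Dividing out (λ - 5): p(λ) = (λ - 5)(λ² - 11λ + 25).
Step 3 — remaining eigenvalues from the quadratic λ² - 11λ + 25 = 0:
  Δ = 11² - 4·25 = 121 - 100 = 21,  λ = (11 ± √21)/2 = (11 ± 4.5826)/2 ≈ 7.7913 or 3.2087.
  Sorted: λ_1 = 7.7913,  λ_2 = 5,  λ_3 = 3.2087  (check: sum = 16 = tr ✓).

Step 4 — unit eigenvector for λ_1 ≈ 7.7913: v spans the null space of (Sigma - λ_1 I), whose rows are
  r_1 = (-1.7913, 2, 1),  r_2 = (2, -2.7913, 0),  r_3 = (1, 0, -2.7913).
  v is orthogonal to every row, so take v ∝ r_1 × r_2 = ((2)·(0) - (1)·(-2.7913), (1)·(2) - (-1.7913)·(0), (-1.7913)·(-2.7913) - (2)·(2)) ≈ (2.7913, 2, 1).
  Let u = (2.7913, 2, 1).
  ||u|| = √((2.7913)² + (2)² + (1)²) = √(12.7913) ≈ 3.5765,  v_1 = u/||u|| ≈ (0.7805, 0.5592, 0.2796) (||v_1|| = 1).

λ_1 = 7.7913,  λ_2 = 5,  λ_3 = 3.2087;  v_1 ≈ (0.7805, 0.5592, 0.2796)


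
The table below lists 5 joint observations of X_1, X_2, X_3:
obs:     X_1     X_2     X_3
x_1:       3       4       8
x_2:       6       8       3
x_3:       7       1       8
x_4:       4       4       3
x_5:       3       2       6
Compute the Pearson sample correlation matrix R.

Step 1 — column means:
  mean(X_1) = (3 + 6 + 7 + 4 + 3) / 5 = 23/5 = 4.6
  mean(X_2) = (4 + 8 + 1 + 4 + 2) / 5 = 19/5 = 3.8
  mean(X_3) = (8 + 3 + 8 + 3 + 6) / 5 = 28/5 = 5.6

Step 2 — sample variances and covariances s[i,j] = (1/(n-1)) · Σ_k (x_{k,i} - mean_i) · (x_{k,j} - mean_j), with n-1 = 4:
  s[X_1,X_1] = ((-1.6)·(-1.6) + (1.4)·(1.4) + (2.4)·(2.4) + (-0.6)·(-0.6) + (-1.6)·(-1.6)) / 4 = 13.2/4 = 3.3
  s[X_1,X_2] = ((-1.6)·(0.2) + (1.4)·(4.2) + (2.4)·(-2.8) + (-0.6)·(0.2) + (-1.6)·(-1.8)) / 4 = 1.6/4 = 0.4
  s[X_1,X_3] = ((-1.6)·(2.4) + (1.4)·(-2.6) + (2.4)·(2.4) + (-0.6)·(-2.6) + (-1.6)·(0.4)) / 4 = -0.8/4 = -0.2
  s[X_2,X_2] = ((0.2)·(0.2) + (4.2)·(4.2) + (-2.8)·(-2.8) + (0.2)·(0.2) + (-1.8)·(-1.8)) / 4 = 28.8/4 = 7.2
  s[X_2,X_3] = ((0.2)·(2.4) + (4.2)·(-2.6) + (-2.8)·(2.4) + (0.2)·(-2.6) + (-1.8)·(0.4)) / 4 = -18.4/4 = -4.6
  s[X_3,X_3] = ((2.4)·(2.4) + (-2.6)·(-2.6) + (2.4)·(2.4) + (-2.6)·(-2.6) + (0.4)·(0.4)) / 4 = 25.2/4 = 6.3
  Sample standard deviations s_i = √(s[i,i]):
  s(X_1) = √(3.3) = 1.8166
  s(X_2) = √(7.2) = 2.6833
  s(X_3) = √(6.3) = 2.51

Step 3 — r_{ij} = s_{ij} / (s_i · s_j):
  r[X_1,X_1] = 1 (diagonal).
  r[X_1,X_2] = 0.4 / (1.8166 · 2.6833) = 0.4 / 4.8744 = 0.0821
  r[X_1,X_3] = -0.2 / (1.8166 · 2.51) = -0.2 / 4.5596 = -0.0439
  r[X_2,X_2] = 1 (diagonal).
  r[X_2,X_3] = -4.6 / (2.6833 · 2.51) = -4.6 / 6.735 = -0.683
  r[X_3,X_3] = 1 (diagonal).

R is symmetric with unit diagonal. Assembling:

R = [[1, 0.0821, -0.0439],
 [0.0821, 1, -0.683],
 [-0.0439, -0.683, 1]]


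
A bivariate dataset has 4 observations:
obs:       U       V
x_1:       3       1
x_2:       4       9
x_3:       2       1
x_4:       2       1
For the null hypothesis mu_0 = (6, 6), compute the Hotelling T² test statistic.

Step 1 — sample mean vector:
  mean(U) = (3 + 4 + 2 + 2) / 4 = 11/4 = 2.75
  mean(V) = (1 + 9 + 1 + 1) / 4 = 12/4 = 3
  x̄ = (2.75, 3),  deviation x̄ - mu_0 = (2.75, 3) - (6, 6) = (-3.25, -3).

Step 2 — sample covariance matrix, S[i,j] = (1/(n-1)) · Σ_k (x_{k,i} - mean_i) · (x_{k,j} - mean_j), divisor n-1 = 3:
  S[U,U] = ((0.25)·(0.25) + (1.25)·(1.25) + (-0.75)·(-0.75) + (-0.75)·(-0.75)) / 3 = 2.75/3 = 0.9167
  S[U,V] = ((0.25)·(-2) + (1.25)·(6) + (-0.75)·(-2) + (-0.75)·(-2)) / 3 = 10/3 = 3.3333
  S[V,V] = ((-2)·(-2) + (6)·(6) + (-2)·(-2) + (-2)·(-2)) / 3 = 48/3 = 16
  S = [[0.9167, 3.3333],
 [3.3333, 16]].

Step 3 — invert S. det(S) = 0.9167·16 - (3.3333)² = 3.5556.
  S^{-1} = (1/det) · [[d, -b], [-b, a]] = [[4.5, -0.9375],
 [-0.9375, 0.2578]].

Step 4 — quadratic form (x̄ - mu_0)^T · S^{-1} · (x̄ - mu_0):
  S^{-1} · (x̄ - mu_0) = (-11.8125, 2.2734),
  (x̄ - mu_0)^T · [...] = (-3.25)·(-11.8125) + (-3)·(2.2734) = 31.5703.

Step 5 — scale by n: T² = 4 · 31.5703 = 126.2812.

T² ≈ 126.2812


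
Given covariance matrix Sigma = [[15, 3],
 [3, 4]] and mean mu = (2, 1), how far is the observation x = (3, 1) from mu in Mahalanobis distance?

Step 1 — centre the observation: (x - mu) = (1, 0).

Step 2 — invert Sigma. det(Sigma) = 15·4 - (3)² = 51.
  Sigma^{-1} = (1/det) · [[d, -b], [-b, a]] = [[0.0784, -0.0588],
 [-0.0588, 0.2941]].

Step 3 — form the quadratic (x - mu)^T · Sigma^{-1} · (x - mu):
  Sigma^{-1} · (x - mu) = (0.0784, -0.0588).
  (x - mu)^T · [Sigma^{-1} · (x - mu)] = (1)·(0.0784) + (0)·(-0.0588) = 0.0784.

Step 4 — take square root: d = √(0.0784) ≈ 0.2801.

d(x, mu) = √(0.0784) ≈ 0.2801


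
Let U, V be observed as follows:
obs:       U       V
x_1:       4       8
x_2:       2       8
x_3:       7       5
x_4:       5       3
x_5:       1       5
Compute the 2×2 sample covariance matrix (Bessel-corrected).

Step 1 — column means:
  mean(U) = (4 + 2 + 7 + 5 + 1) / 5 = 19/5 = 3.8
  mean(V) = (8 + 8 + 5 + 3 + 5) / 5 = 29/5 = 5.8

Step 2 — sample covariance S[i,j] = (1/(n-1)) · Σ_k (x_{k,i} - mean_i) · (x_{k,j} - mean_j), with n-1 = 4.
  S[U,U] = ((0.2)·(0.2) + (-1.8)·(-1.8) + (3.2)·(3.2) + (1.2)·(1.2) + (-2.8)·(-2.8)) / 4 = 22.8/4 = 5.7
  S[U,V] = ((0.2)·(2.2) + (-1.8)·(2.2) + (3.2)·(-0.8) + (1.2)·(-2.8) + (-2.8)·(-0.8)) / 4 = -7.2/4 = -1.8
  S[V,V] = ((2.2)·(2.2) + (2.2)·(2.2) + (-0.8)·(-0.8) + (-2.8)·(-2.8) + (-0.8)·(-0.8)) / 4 = 18.8/4 = 4.7

S is symmetric (S[j,i] = S[i,j]). Assembling:

S = [[5.7, -1.8],
 [-1.8, 4.7]]


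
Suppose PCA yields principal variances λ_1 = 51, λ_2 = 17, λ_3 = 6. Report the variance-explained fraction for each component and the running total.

Step 1 — total variance = trace(Sigma) = Σ λ_i = 51 + 17 + 6 = 74.

Step 2 — fraction explained by component i = λ_i / Σ λ:
  PC1: 51/74 = 0.6892
  PC2: 17/74 = 0.2297
  PC3: 6/74 = 0.0811

Step 3 — cumulative fraction after k components = (λ_1 + ... + λ_k) / Σ λ:
  k = 1: 51/74 = 0.6892
  k = 2: (51 + 17)/74 = 68/74 = 0.9189
  k = 3: (51 + 17 + 6)/74 = 74/74 = 1

Summary (fraction, with percent):

explained: PC1 0.6892 (68.92%), PC2 0.2297 (22.97%), PC3 0.0811 (8.11%);  cumulative: 0.6892, 0.9189, 1


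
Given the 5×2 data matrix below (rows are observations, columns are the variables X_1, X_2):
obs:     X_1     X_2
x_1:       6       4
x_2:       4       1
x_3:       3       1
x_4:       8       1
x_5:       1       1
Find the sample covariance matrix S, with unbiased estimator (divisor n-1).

Step 1 — column means:
  mean(X_1) = (6 + 4 + 3 + 8 + 1) / 5 = 22/5 = 4.4
  mean(X_2) = (4 + 1 + 1 + 1 + 1) / 5 = 8/5 = 1.6

Step 2 — sample covariance S[i,j] = (1/(n-1)) · Σ_k (x_{k,i} - mean_i) · (x_{k,j} - mean_j), with n-1 = 4.
  S[X_1,X_1] = ((1.6)·(1.6) + (-0.4)·(-0.4) + (-1.4)·(-1.4) + (3.6)·(3.6) + (-3.4)·(-3.4)) / 4 = 29.2/4 = 7.3
  S[X_1,X_2] = ((1.6)·(2.4) + (-0.4)·(-0.6) + (-1.4)·(-0.6) + (3.6)·(-0.6) + (-3.4)·(-0.6)) / 4 = 4.8/4 = 1.2
  S[X_2,X_2] = ((2.4)·(2.4) + (-0.6)·(-0.6) + (-0.6)·(-0.6) + (-0.6)·(-0.6) + (-0.6)·(-0.6)) / 4 = 7.2/4 = 1.8

S is symmetric (S[j,i] = S[i,j]). Assembling:

S = [[7.3, 1.2],
 [1.2, 1.8]]


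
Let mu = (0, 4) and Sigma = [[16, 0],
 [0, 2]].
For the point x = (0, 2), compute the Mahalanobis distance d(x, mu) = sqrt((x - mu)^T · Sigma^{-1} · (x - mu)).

Step 1 — centre the observation: (x - mu) = (0, -2).

Step 2 — invert Sigma. det(Sigma) = 16·2 - (0)² = 32.
  Sigma^{-1} = (1/det) · [[d, -b], [-b, a]] = [[0.0625, 0],
 [0, 0.5]].

Step 3 — form the quadratic (x - mu)^T · Sigma^{-1} · (x - mu):
  Sigma^{-1} · (x - mu) = (0, -1).
  (x - mu)^T · [Sigma^{-1} · (x - mu)] = (0)·(0) + (-2)·(-1) = 2.

Step 4 — take square root: d = √(2) ≈ 1.4142.

d(x, mu) = √(2) ≈ 1.4142


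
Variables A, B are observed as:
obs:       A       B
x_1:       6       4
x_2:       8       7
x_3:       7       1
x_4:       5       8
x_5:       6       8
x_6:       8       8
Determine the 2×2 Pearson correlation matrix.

Step 1 — column means:
  mean(A) = (6 + 8 + 7 + 5 + 6 + 8) / 6 = 40/6 = 6.6667
  mean(B) = (4 + 7 + 1 + 8 + 8 + 8) / 6 = 36/6 = 6

Step 2 — sample variances and covariances s[i,j] = (1/(n-1)) · Σ_k (x_{k,i} - mean_i) · (x_{k,j} - mean_j), with n-1 = 5:
  s[A,A] = ((-0.6667)·(-0.6667) + (1.3333)·(1.3333) + (0.3333)·(0.3333) + (-1.6667)·(-1.6667) + (-0.6667)·(-0.6667) + (1.3333)·(1.3333)) / 5 = 7.3333/5 = 1.4667
  s[A,B] = ((-0.6667)·(-2) + (1.3333)·(1) + (0.3333)·(-5) + (-1.6667)·(2) + (-0.6667)·(2) + (1.3333)·(2)) / 5 = -1/5 = -0.2
  s[B,B] = ((-2)·(-2) + (1)·(1) + (-5)·(-5) + (2)·(2) + (2)·(2) + (2)·(2)) / 5 = 42/5 = 8.4
  Sample standard deviations s_i = √(s[i,i]):
  s(A) = √(1.4667) = 1.2111
  s(B) = √(8.4) = 2.8983

Step 3 — r_{ij} = s_{ij} / (s_i · s_j):
  r[A,A] = 1 (diagonal).
  r[A,B] = -0.2 / (1.2111 · 2.8983) = -0.2 / 3.51 = -0.057
  r[B,B] = 1 (diagonal).

R is symmetric with unit diagonal. Assembling:

R = [[1, -0.057],
 [-0.057, 1]]


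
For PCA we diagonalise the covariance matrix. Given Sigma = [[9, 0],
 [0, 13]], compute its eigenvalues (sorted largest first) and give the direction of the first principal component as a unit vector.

Step 1 — characteristic polynomial of 2×2 Sigma:
  det(Sigma - λI) = λ² - trace · λ + det = 0.
  trace = 9 + 13 = 22, det = 9·13 - (0)² = 117.
Step 2 — discriminant:
  Δ = trace² - 4·det = 484 - 468 = 16.
Step 3 — eigenvalues:
  λ = (trace ± √Δ)/2 = (22 ± 4)/2,
  λ_1 = 13,  λ_2 = 9.

Step 4 — unit eigenvector for λ_1: Sigma is diagonal, so its eigenvectors are the coordinate axes. λ_1 = 13 is the diagonal entry on the second coordinate axis, hence
  v_1 = (0, 1) (||v_1|| = 1).

λ_1 = 13,  λ_2 = 9;  v_1 ≈ (0, 1)


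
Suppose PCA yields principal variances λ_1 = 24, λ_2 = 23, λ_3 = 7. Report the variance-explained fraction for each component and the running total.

Step 1 — total variance = trace(Sigma) = Σ λ_i = 24 + 23 + 7 = 54.

Step 2 — fraction explained by component i = λ_i / Σ λ:
  PC1: 24/54 = 0.4444
  PC2: 23/54 = 0.4259
  PC3: 7/54 = 0.1296

Step 3 — cumulative fraction after k components = (λ_1 + ... + λ_k) / Σ λ:
  k = 1: 24/54 = 0.4444
  k = 2: (24 + 23)/54 = 47/54 = 0.8704
  k = 3: (24 + 23 + 7)/54 = 54/54 = 1

Summary (fraction, with percent):

explained: PC1 0.4444 (44.44%), PC2 0.4259 (42.59%), PC3 0.1296 (12.96%);  cumulative: 0.4444, 0.8704, 1


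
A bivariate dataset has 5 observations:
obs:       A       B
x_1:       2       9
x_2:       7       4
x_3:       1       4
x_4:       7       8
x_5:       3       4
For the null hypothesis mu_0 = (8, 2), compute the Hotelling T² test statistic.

Step 1 — sample mean vector:
  mean(A) = (2 + 7 + 1 + 7 + 3) / 5 = 20/5 = 4
  mean(B) = (9 + 4 + 4 + 8 + 4) / 5 = 29/5 = 5.8
  x̄ = (4, 5.8),  deviation x̄ - mu_0 = (4, 5.8) - (8, 2) = (-4, 3.8).

Step 2 — sample covariance matrix, S[i,j] = (1/(n-1)) · Σ_k (x_{k,i} - mean_i) · (x_{k,j} - mean_j), divisor n-1 = 4:
  S[A,A] = ((-2)·(-2) + (3)·(3) + (-3)·(-3) + (3)·(3) + (-1)·(-1)) / 4 = 32/4 = 8
  S[A,B] = ((-2)·(3.2) + (3)·(-1.8) + (-3)·(-1.8) + (3)·(2.2) + (-1)·(-1.8)) / 4 = 2/4 = 0.5
  S[B,B] = ((3.2)·(3.2) + (-1.8)·(-1.8) + (-1.8)·(-1.8) + (2.2)·(2.2) + (-1.8)·(-1.8)) / 4 = 24.8/4 = 6.2
  S = [[8, 0.5],
 [0.5, 6.2]].

Step 3 — invert S. det(S) = 8·6.2 - (0.5)² = 49.35.
  S^{-1} = (1/det) · [[d, -b], [-b, a]] = [[0.1256, -0.0101],
 [-0.0101, 0.1621]].

Step 4 — quadratic form (x̄ - mu_0)^T · S^{-1} · (x̄ - mu_0):
  S^{-1} · (x̄ - mu_0) = (-0.541, 0.6565),
  (x̄ - mu_0)^T · [...] = (-4)·(-0.541) + (3.8)·(0.6565) = 4.659.

Step 5 — scale by n: T² = 5 · 4.659 = 23.2948.

T² ≈ 23.2948


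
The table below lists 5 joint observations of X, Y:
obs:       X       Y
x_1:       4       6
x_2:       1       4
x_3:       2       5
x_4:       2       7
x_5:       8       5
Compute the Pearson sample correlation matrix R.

Step 1 — column means:
  mean(X) = (4 + 1 + 2 + 2 + 8) / 5 = 17/5 = 3.4
  mean(Y) = (6 + 4 + 5 + 7 + 5) / 5 = 27/5 = 5.4

Step 2 — sample variances and covariances s[i,j] = (1/(n-1)) · Σ_k (x_{k,i} - mean_i) · (x_{k,j} - mean_j), with n-1 = 4:
  s[X,X] = ((0.6)·(0.6) + (-2.4)·(-2.4) + (-1.4)·(-1.4) + (-1.4)·(-1.4) + (4.6)·(4.6)) / 4 = 31.2/4 = 7.8
  s[X,Y] = ((0.6)·(0.6) + (-2.4)·(-1.4) + (-1.4)·(-0.4) + (-1.4)·(1.6) + (4.6)·(-0.4)) / 4 = 0.2/4 = 0.05
  s[Y,Y] = ((0.6)·(0.6) + (-1.4)·(-1.4) + (-0.4)·(-0.4) + (1.6)·(1.6) + (-0.4)·(-0.4)) / 4 = 5.2/4 = 1.3
  Sample standard deviations s_i = √(s[i,i]):
  s(X) = √(7.8) = 2.7928
  s(Y) = √(1.3) = 1.1402

Step 3 — r_{ij} = s_{ij} / (s_i · s_j):
  r[X,X] = 1 (diagonal).
  r[X,Y] = 0.05 / (2.7928 · 1.1402) = 0.05 / 3.1843 = 0.0157
  r[Y,Y] = 1 (diagonal).

R is symmetric with unit diagonal. Assembling:

R = [[1, 0.0157],
 [0.0157, 1]]


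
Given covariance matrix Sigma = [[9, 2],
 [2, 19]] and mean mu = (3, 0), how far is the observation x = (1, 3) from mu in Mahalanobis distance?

Step 1 — centre the observation: (x - mu) = (-2, 3).

Step 2 — invert Sigma. det(Sigma) = 9·19 - (2)² = 167.
  Sigma^{-1} = (1/det) · [[d, -b], [-b, a]] = [[0.1138, -0.012],
 [-0.012, 0.0539]].

Step 3 — form the quadratic (x - mu)^T · Sigma^{-1} · (x - mu):
  Sigma^{-1} · (x - mu) = (-0.2635, 0.1856).
  (x - mu)^T · [Sigma^{-1} · (x - mu)] = (-2)·(-0.2635) + (3)·(0.1856) = 1.0838.

Step 4 — take square root: d = √(1.0838) ≈ 1.0411.

d(x, mu) = √(1.0838) ≈ 1.0411


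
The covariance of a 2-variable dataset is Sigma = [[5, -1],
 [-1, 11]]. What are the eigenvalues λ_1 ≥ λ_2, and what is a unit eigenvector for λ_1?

Step 1 — characteristic polynomial of 2×2 Sigma:
  det(Sigma - λI) = λ² - trace · λ + det = 0.
  trace = 5 + 11 = 16, det = 5·11 - (-1)² = 54.
Step 2 — discriminant:
  Δ = trace² - 4·det = 256 - 216 = 40.
Step 3 — eigenvalues:
  λ = (trace ± √Δ)/2 = (16 ± 6.3246)/2,
  λ_1 = 11.1623,  λ_2 = 4.8377.

Step 4 — unit eigenvector for λ_1: solve (Sigma - λ_1 I)v = 0. First row:
  (5 - 11.1623)·v_x + (-1)·v_y = 0, i.e. (-6.1623)·v_x + (-1)·v_y = 0,
  so v ∝ (b, λ_1 - a) = (-1, 6.1623); multiply by -1 so the first entry is positive: u = (1, -6.1623).
  ||u|| = √((1)² + (-6.1623)²) = √(38.9737) ≈ 6.2429,
  v_1 = u/||u|| ≈ (0.1602, -0.9871) (||v_1|| = 1).

λ_1 = 11.1623,  λ_2 = 4.8377;  v_1 ≈ (0.1602, -0.9871)


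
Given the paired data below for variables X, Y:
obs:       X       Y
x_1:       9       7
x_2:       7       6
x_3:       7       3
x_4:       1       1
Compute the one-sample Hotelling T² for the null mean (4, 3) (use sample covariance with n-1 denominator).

Step 1 — sample mean vector:
  mean(X) = (9 + 7 + 7 + 1) / 4 = 24/4 = 6
  mean(Y) = (7 + 6 + 3 + 1) / 4 = 17/4 = 4.25
  x̄ = (6, 4.25),  deviation x̄ - mu_0 = (6, 4.25) - (4, 3) = (2, 1.25).

Step 2 — sample covariance matrix, S[i,j] = (1/(n-1)) · Σ_k (x_{k,i} - mean_i) · (x_{k,j} - mean_j), divisor n-1 = 3:
  S[X,X] = ((3)·(3) + (1)·(1) + (1)·(1) + (-5)·(-5)) / 3 = 36/3 = 12
  S[X,Y] = ((3)·(2.75) + (1)·(1.75) + (1)·(-1.25) + (-5)·(-3.25)) / 3 = 25/3 = 8.3333
  S[Y,Y] = ((2.75)·(2.75) + (1.75)·(1.75) + (-1.25)·(-1.25) + (-3.25)·(-3.25)) / 3 = 22.75/3 = 7.5833
  S = [[12, 8.3333],
 [8.3333, 7.5833]].

Step 3 — invert S. det(S) = 12·7.5833 - (8.3333)² = 21.5556.
  S^{-1} = (1/det) · [[d, -b], [-b, a]] = [[0.3518, -0.3866],
 [-0.3866, 0.5567]].

Step 4 — quadratic form (x̄ - mu_0)^T · S^{-1} · (x̄ - mu_0):
  S^{-1} · (x̄ - mu_0) = (0.2204, -0.0773),
  (x̄ - mu_0)^T · [...] = (2)·(0.2204) + (1.25)·(-0.0773) = 0.3441.

Step 5 — scale by n: T² = 4 · 0.3441 = 1.3763.

T² ≈ 1.3763


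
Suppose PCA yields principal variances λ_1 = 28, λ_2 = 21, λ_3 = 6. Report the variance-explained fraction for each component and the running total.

Step 1 — total variance = trace(Sigma) = Σ λ_i = 28 + 21 + 6 = 55.

Step 2 — fraction explained by component i = λ_i / Σ λ:
  PC1: 28/55 = 0.5091
  PC2: 21/55 = 0.3818
  PC3: 6/55 = 0.1091

Step 3 — cumulative fraction after k components = (λ_1 + ... + λ_k) / Σ λ:
  k = 1: 28/55 = 0.5091
  k = 2: (28 + 21)/55 = 49/55 = 0.8909
  k = 3: (28 + 21 + 6)/55 = 55/55 = 1

Summary (fraction, with percent):

explained: PC1 0.5091 (50.91%), PC2 0.3818 (38.18%), PC3 0.1091 (10.91%);  cumulative: 0.5091, 0.8909, 1


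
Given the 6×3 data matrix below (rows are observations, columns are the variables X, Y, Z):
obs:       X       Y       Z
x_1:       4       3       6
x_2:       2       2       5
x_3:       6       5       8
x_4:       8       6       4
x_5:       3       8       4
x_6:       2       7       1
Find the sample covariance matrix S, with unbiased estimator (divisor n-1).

Step 1 — column means:
  mean(X) = (4 + 2 + 6 + 8 + 3 + 2) / 6 = 25/6 = 4.1667
  mean(Y) = (3 + 2 + 5 + 6 + 8 + 7) / 6 = 31/6 = 5.1667
  mean(Z) = (6 + 5 + 8 + 4 + 4 + 1) / 6 = 28/6 = 4.6667

Step 2 — sample covariance S[i,j] = (1/(n-1)) · Σ_k (x_{k,i} - mean_i) · (x_{k,j} - mean_j), with n-1 = 5.
  S[X,X] = ((-0.1667)·(-0.1667) + (-2.1667)·(-2.1667) + (1.8333)·(1.8333) + (3.8333)·(3.8333) + (-1.1667)·(-1.1667) + (-2.1667)·(-2.1667)) / 5 = 28.8333/5 = 5.7667
  S[X,Y] = ((-0.1667)·(-2.1667) + (-2.1667)·(-3.1667) + (1.8333)·(-0.1667) + (3.8333)·(0.8333) + (-1.1667)·(2.8333) + (-2.1667)·(1.8333)) / 5 = 2.8333/5 = 0.5667
  S[X,Z] = ((-0.1667)·(1.3333) + (-2.1667)·(0.3333) + (1.8333)·(3.3333) + (3.8333)·(-0.6667) + (-1.1667)·(-0.6667) + (-2.1667)·(-3.6667)) / 5 = 11.3333/5 = 2.2667
  S[Y,Y] = ((-2.1667)·(-2.1667) + (-3.1667)·(-3.1667) + (-0.1667)·(-0.1667) + (0.8333)·(0.8333) + (2.8333)·(2.8333) + (1.8333)·(1.8333)) / 5 = 26.8333/5 = 5.3667
  S[Y,Z] = ((-2.1667)·(1.3333) + (-3.1667)·(0.3333) + (-0.1667)·(3.3333) + (0.8333)·(-0.6667) + (2.8333)·(-0.6667) + (1.8333)·(-3.6667)) / 5 = -13.6667/5 = -2.7333
  S[Z,Z] = ((1.3333)·(1.3333) + (0.3333)·(0.3333) + (3.3333)·(3.3333) + (-0.6667)·(-0.6667) + (-0.6667)·(-0.6667) + (-3.6667)·(-3.6667)) / 5 = 27.3333/5 = 5.4667

S is symmetric (S[j,i] = S[i,j]). Assembling:

S = [[5.7667, 0.5667, 2.2667],
 [0.5667, 5.3667, -2.7333],
 [2.2667, -2.7333, 5.4667]]


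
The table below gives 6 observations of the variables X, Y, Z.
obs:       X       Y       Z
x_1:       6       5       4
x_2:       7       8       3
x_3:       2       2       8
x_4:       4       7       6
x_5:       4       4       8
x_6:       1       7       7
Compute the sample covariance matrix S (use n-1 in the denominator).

Step 1 — column means:
  mean(X) = (6 + 7 + 2 + 4 + 4 + 1) / 6 = 24/6 = 4
  mean(Y) = (5 + 8 + 2 + 7 + 4 + 7) / 6 = 33/6 = 5.5
  mean(Z) = (4 + 3 + 8 + 6 + 8 + 7) / 6 = 36/6 = 6

Step 2 — sample covariance S[i,j] = (1/(n-1)) · Σ_k (x_{k,i} - mean_i) · (x_{k,j} - mean_j), with n-1 = 5.
  S[X,X] = ((2)·(2) + (3)·(3) + (-2)·(-2) + (0)·(0) + (0)·(0) + (-3)·(-3)) / 5 = 26/5 = 5.2
  S[X,Y] = ((2)·(-0.5) + (3)·(2.5) + (-2)·(-3.5) + (0)·(1.5) + (0)·(-1.5) + (-3)·(1.5)) / 5 = 9/5 = 1.8
  S[X,Z] = ((2)·(-2) + (3)·(-3) + (-2)·(2) + (0)·(0) + (0)·(2) + (-3)·(1)) / 5 = -20/5 = -4
  S[Y,Y] = ((-0.5)·(-0.5) + (2.5)·(2.5) + (-3.5)·(-3.5) + (1.5)·(1.5) + (-1.5)·(-1.5) + (1.5)·(1.5)) / 5 = 25.5/5 = 5.1
  S[Y,Z] = ((-0.5)·(-2) + (2.5)·(-3) + (-3.5)·(2) + (1.5)·(0) + (-1.5)·(2) + (1.5)·(1)) / 5 = -15/5 = -3
  S[Z,Z] = ((-2)·(-2) + (-3)·(-3) + (2)·(2) + (0)·(0) + (2)·(2) + (1)·(1)) / 5 = 22/5 = 4.4

S is symmetric (S[j,i] = S[i,j]). Assembling:

S = [[5.2, 1.8, -4],
 [1.8, 5.1, -3],
 [-4, -3, 4.4]]


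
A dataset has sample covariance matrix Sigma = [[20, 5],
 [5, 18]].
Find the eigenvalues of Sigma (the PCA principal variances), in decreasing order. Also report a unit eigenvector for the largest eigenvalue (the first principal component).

Step 1 — characteristic polynomial of 2×2 Sigma:
  det(Sigma - λI) = λ² - trace · λ + det = 0.
  trace = 20 + 18 = 38, det = 20·18 - (5)² = 335.
Step 2 — discriminant:
  Δ = trace² - 4·det = 1444 - 1340 = 104.
Step 3 — eigenvalues:
  λ = (trace ± √Δ)/2 = (38 ± 10.198)/2,
  λ_1 = 24.099,  λ_2 = 13.901.

Step 4 — unit eigenvector for λ_1: solve (Sigma - λ_1 I)v = 0. First row:
  (20 - 24.099)·v_x + (5)·v_y = 0, i.e. (-4.099)·v_x + (5)·v_y = 0,
  so v ∝ (b, λ_1 - a) = (5, 4.099) = u.
  ||u|| = √((5)² + (4.099)²) = √(41.802) ≈ 6.4654,
  v_1 = u/||u|| ≈ (0.7733, 0.634) (||v_1|| = 1).

λ_1 = 24.099,  λ_2 = 13.901;  v_1 ≈ (0.7733, 0.634)


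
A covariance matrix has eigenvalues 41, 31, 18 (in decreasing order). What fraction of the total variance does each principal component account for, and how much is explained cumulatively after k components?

Step 1 — total variance = trace(Sigma) = Σ λ_i = 41 + 31 + 18 = 90.

Step 2 — fraction explained by component i = λ_i / Σ λ:
  PC1: 41/90 = 0.4556
  PC2: 31/90 = 0.3444
  PC3: 18/90 = 0.2

Step 3 — cumulative fraction after k components = (λ_1 + ... + λ_k) / Σ λ:
  k = 1: 41/90 = 0.4556
  k = 2: (41 + 31)/90 = 72/90 = 0.8
  k = 3: (41 + 31 + 18)/90 = 90/90 = 1

Summary (fraction, with percent):

explained: PC1 0.4556 (45.56%), PC2 0.3444 (34.44%), PC3 0.2 (20%);  cumulative: 0.4556, 0.8, 1


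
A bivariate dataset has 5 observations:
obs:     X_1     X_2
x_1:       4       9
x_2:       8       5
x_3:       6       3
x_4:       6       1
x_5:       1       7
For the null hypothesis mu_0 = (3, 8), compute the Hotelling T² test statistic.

Step 1 — sample mean vector:
  mean(X_1) = (4 + 8 + 6 + 6 + 1) / 5 = 25/5 = 5
  mean(X_2) = (9 + 5 + 3 + 1 + 7) / 5 = 25/5 = 5
  x̄ = (5, 5),  deviation x̄ - mu_0 = (5, 5) - (3, 8) = (2, -3).

Step 2 — sample covariance matrix, S[i,j] = (1/(n-1)) · Σ_k (x_{k,i} - mean_i) · (x_{k,j} - mean_j), divisor n-1 = 4:
  S[X_1,X_1] = ((-1)·(-1) + (3)·(3) + (1)·(1) + (1)·(1) + (-4)·(-4)) / 4 = 28/4 = 7
  S[X_1,X_2] = ((-1)·(4) + (3)·(0) + (1)·(-2) + (1)·(-4) + (-4)·(2)) / 4 = -18/4 = -4.5
  S[X_2,X_2] = ((4)·(4) + (0)·(0) + (-2)·(-2) + (-4)·(-4) + (2)·(2)) / 4 = 40/4 = 10
  S = [[7, -4.5],
 [-4.5, 10]].

Step 3 — invert S. det(S) = 7·10 - (-4.5)² = 49.75.
  S^{-1} = (1/det) · [[d, -b], [-b, a]] = [[0.201, 0.0905],
 [0.0905, 0.1407]].

Step 4 — quadratic form (x̄ - mu_0)^T · S^{-1} · (x̄ - mu_0):
  S^{-1} · (x̄ - mu_0) = (0.1307, -0.2412),
  (x̄ - mu_0)^T · [...] = (2)·(0.1307) + (-3)·(-0.2412) = 0.9849.

Step 5 — scale by n: T² = 5 · 0.9849 = 4.9246.

T² ≈ 4.9246


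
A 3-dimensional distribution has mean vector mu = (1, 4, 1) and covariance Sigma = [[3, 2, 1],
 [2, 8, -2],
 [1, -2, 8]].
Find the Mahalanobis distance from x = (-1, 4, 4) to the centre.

Step 1 — centre the observation: (x - mu) = (-2, 0, 3).

Step 2 — invert Sigma (cofactor / det for 3×3, or solve directly):
  Sigma^{-1} = [[0.4545, -0.1364, -0.0909],
 [-0.1364, 0.1742, 0.0606],
 [-0.0909, 0.0606, 0.1515]].

Step 3 — form the quadratic (x - mu)^T · Sigma^{-1} · (x - mu):
  Sigma^{-1} · (x - mu) = (-1.1818, 0.4545, 0.6364).
  (x - mu)^T · [Sigma^{-1} · (x - mu)] = (-2)·(-1.1818) + (0)·(0.4545) + (3)·(0.6364) = 4.2727.

Step 4 — take square root: d = √(4.2727) ≈ 2.0671.

d(x, mu) = √(4.2727) ≈ 2.0671


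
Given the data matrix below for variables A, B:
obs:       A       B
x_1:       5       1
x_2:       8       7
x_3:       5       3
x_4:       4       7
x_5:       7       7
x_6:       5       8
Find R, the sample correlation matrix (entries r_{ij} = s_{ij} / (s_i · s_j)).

Step 1 — column means:
  mean(A) = (5 + 8 + 5 + 4 + 7 + 5) / 6 = 34/6 = 5.6667
  mean(B) = (1 + 7 + 3 + 7 + 7 + 8) / 6 = 33/6 = 5.5

Step 2 — sample variances and covariances s[i,j] = (1/(n-1)) · Σ_k (x_{k,i} - mean_i) · (x_{k,j} - mean_j), with n-1 = 5:
  s[A,A] = ((-0.6667)·(-0.6667) + (2.3333)·(2.3333) + (-0.6667)·(-0.6667) + (-1.6667)·(-1.6667) + (1.3333)·(1.3333) + (-0.6667)·(-0.6667)) / 5 = 11.3333/5 = 2.2667
  s[A,B] = ((-0.6667)·(-4.5) + (2.3333)·(1.5) + (-0.6667)·(-2.5) + (-1.6667)·(1.5) + (1.3333)·(1.5) + (-0.6667)·(2.5)) / 5 = 6/5 = 1.2
  s[B,B] = ((-4.5)·(-4.5) + (1.5)·(1.5) + (-2.5)·(-2.5) + (1.5)·(1.5) + (1.5)·(1.5) + (2.5)·(2.5)) / 5 = 39.5/5 = 7.9
  Sample standard deviations s_i = √(s[i,i]):
  s(A) = √(2.2667) = 1.5055
  s(B) = √(7.9) = 2.8107

Step 3 — r_{ij} = s_{ij} / (s_i · s_j):
  r[A,A] = 1 (diagonal).
  r[A,B] = 1.2 / (1.5055 · 2.8107) = 1.2 / 4.2316 = 0.2836
  r[B,B] = 1 (diagonal).

R is symmetric with unit diagonal. Assembling:

R = [[1, 0.2836],
 [0.2836, 1]]


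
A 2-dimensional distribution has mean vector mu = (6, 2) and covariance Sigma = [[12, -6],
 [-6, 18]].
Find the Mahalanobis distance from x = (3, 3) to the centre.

Step 1 — centre the observation: (x - mu) = (-3, 1).

Step 2 — invert Sigma. det(Sigma) = 12·18 - (-6)² = 180.
  Sigma^{-1} = (1/det) · [[d, -b], [-b, a]] = [[0.1, 0.0333],
 [0.0333, 0.0667]].

Step 3 — form the quadratic (x - mu)^T · Sigma^{-1} · (x - mu):
  Sigma^{-1} · (x - mu) = (-0.2667, -0.0333).
  (x - mu)^T · [Sigma^{-1} · (x - mu)] = (-3)·(-0.2667) + (1)·(-0.0333) = 0.7667.

Step 4 — take square root: d = √(0.7667) ≈ 0.8756.

d(x, mu) = √(0.7667) ≈ 0.8756


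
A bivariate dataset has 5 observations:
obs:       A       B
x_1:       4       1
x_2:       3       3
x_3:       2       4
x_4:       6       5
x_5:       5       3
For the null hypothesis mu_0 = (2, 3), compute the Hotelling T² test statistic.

Step 1 — sample mean vector:
  mean(A) = (4 + 3 + 2 + 6 + 5) / 5 = 20/5 = 4
  mean(B) = (1 + 3 + 4 + 5 + 3) / 5 = 16/5 = 3.2
  x̄ = (4, 3.2),  deviation x̄ - mu_0 = (4, 3.2) - (2, 3) = (2, 0.2).

Step 2 — sample covariance matrix, S[i,j] = (1/(n-1)) · Σ_k (x_{k,i} - mean_i) · (x_{k,j} - mean_j), divisor n-1 = 4:
  S[A,A] = ((0)·(0) + (-1)·(-1) + (-2)·(-2) + (2)·(2) + (1)·(1)) / 4 = 10/4 = 2.5
  S[A,B] = ((0)·(-2.2) + (-1)·(-0.2) + (-2)·(0.8) + (2)·(1.8) + (1)·(-0.2)) / 4 = 2/4 = 0.5
  S[B,B] = ((-2.2)·(-2.2) + (-0.2)·(-0.2) + (0.8)·(0.8) + (1.8)·(1.8) + (-0.2)·(-0.2)) / 4 = 8.8/4 = 2.2
  S = [[2.5, 0.5],
 [0.5, 2.2]].

Step 3 — invert S. det(S) = 2.5·2.2 - (0.5)² = 5.25.
  S^{-1} = (1/det) · [[d, -b], [-b, a]] = [[0.419, -0.0952],
 [-0.0952, 0.4762]].

Step 4 — quadratic form (x̄ - mu_0)^T · S^{-1} · (x̄ - mu_0):
  S^{-1} · (x̄ - mu_0) = (0.819, -0.0952),
  (x̄ - mu_0)^T · [...] = (2)·(0.819) + (0.2)·(-0.0952) = 1.619.

Step 5 — scale by n: T² = 5 · 1.619 = 8.0952.

T² ≈ 8.0952


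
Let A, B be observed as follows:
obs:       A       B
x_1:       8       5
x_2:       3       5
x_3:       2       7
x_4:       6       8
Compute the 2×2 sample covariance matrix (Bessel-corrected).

Step 1 — column means:
  mean(A) = (8 + 3 + 2 + 6) / 4 = 19/4 = 4.75
  mean(B) = (5 + 5 + 7 + 8) / 4 = 25/4 = 6.25

Step 2 — sample covariance S[i,j] = (1/(n-1)) · Σ_k (x_{k,i} - mean_i) · (x_{k,j} - mean_j), with n-1 = 3.
  S[A,A] = ((3.25)·(3.25) + (-1.75)·(-1.75) + (-2.75)·(-2.75) + (1.25)·(1.25)) / 3 = 22.75/3 = 7.5833
  S[A,B] = ((3.25)·(-1.25) + (-1.75)·(-1.25) + (-2.75)·(0.75) + (1.25)·(1.75)) / 3 = -1.75/3 = -0.5833
  S[B,B] = ((-1.25)·(-1.25) + (-1.25)·(-1.25) + (0.75)·(0.75) + (1.75)·(1.75)) / 3 = 6.75/3 = 2.25

S is symmetric (S[j,i] = S[i,j]). Assembling:

S = [[7.5833, -0.5833],
 [-0.5833, 2.25]]


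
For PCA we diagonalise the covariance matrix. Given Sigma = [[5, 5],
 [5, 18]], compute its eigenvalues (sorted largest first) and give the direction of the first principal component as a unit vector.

Step 1 — characteristic polynomial of 2×2 Sigma:
  det(Sigma - λI) = λ² - trace · λ + det = 0.
  trace = 5 + 18 = 23, det = 5·18 - (5)² = 65.
Step 2 — discriminant:
  Δ = trace² - 4·det = 529 - 260 = 269.
Step 3 — eigenvalues:
  λ = (trace ± √Δ)/2 = (23 ± 16.4012)/2,
  λ_1 = 19.7006,  λ_2 = 3.2994.

Step 4 — unit eigenvector for λ_1: solve (Sigma - λ_1 I)v = 0. First row:
  (5 - 19.7006)·v_x + (5)·v_y = 0, i.e. (-14.7006)·v_x + (5)·v_y = 0,
  so v ∝ (b, λ_1 - a) = (5, 14.7006) = u.
  ||u|| = √((5)² + (14.7006)²) = √(241.1079) ≈ 15.5277,
  v_1 = u/||u|| ≈ (0.322, 0.9467) (||v_1|| = 1).

λ_1 = 19.7006,  λ_2 = 3.2994;  v_1 ≈ (0.322, 0.9467)


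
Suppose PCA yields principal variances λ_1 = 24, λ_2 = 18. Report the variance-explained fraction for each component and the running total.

Step 1 — total variance = trace(Sigma) = Σ λ_i = 24 + 18 = 42.

Step 2 — fraction explained by component i = λ_i / Σ λ:
  PC1: 24/42 = 0.5714
  PC2: 18/42 = 0.4286

Step 3 — cumulative fraction after k components = (λ_1 + ... + λ_k) / Σ λ:
  k = 1: 24/42 = 0.5714
  k = 2: (24 + 18)/42 = 42/42 = 1

Summary (fraction, with percent):

explained: PC1 0.5714 (57.14%), PC2 0.4286 (42.86%);  cumulative: 0.5714, 1


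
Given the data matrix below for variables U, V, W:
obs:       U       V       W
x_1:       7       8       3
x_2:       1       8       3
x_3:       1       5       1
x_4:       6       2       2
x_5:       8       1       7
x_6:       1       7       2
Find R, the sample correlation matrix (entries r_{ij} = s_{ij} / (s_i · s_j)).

Step 1 — column means:
  mean(U) = (7 + 1 + 1 + 6 + 8 + 1) / 6 = 24/6 = 4
  mean(V) = (8 + 8 + 5 + 2 + 1 + 7) / 6 = 31/6 = 5.1667
  mean(W) = (3 + 3 + 1 + 2 + 7 + 2) / 6 = 18/6 = 3

Step 2 — sample variances and covariances s[i,j] = (1/(n-1)) · Σ_k (x_{k,i} - mean_i) · (x_{k,j} - mean_j), with n-1 = 5:
  s[U,U] = ((3)·(3) + (-3)·(-3) + (-3)·(-3) + (2)·(2) + (4)·(4) + (-3)·(-3)) / 5 = 56/5 = 11.2
  s[U,V] = ((3)·(2.8333) + (-3)·(2.8333) + (-3)·(-0.1667) + (2)·(-3.1667) + (4)·(-4.1667) + (-3)·(1.8333)) / 5 = -28/5 = -5.6
  s[U,W] = ((3)·(0) + (-3)·(0) + (-3)·(-2) + (2)·(-1) + (4)·(4) + (-3)·(-1)) / 5 = 23/5 = 4.6
  s[V,V] = ((2.8333)·(2.8333) + (2.8333)·(2.8333) + (-0.1667)·(-0.1667) + (-3.1667)·(-3.1667) + (-4.1667)·(-4.1667) + (1.8333)·(1.8333)) / 5 = 46.8333/5 = 9.3667
  s[V,W] = ((2.8333)·(0) + (2.8333)·(0) + (-0.1667)·(-2) + (-3.1667)·(-1) + (-4.1667)·(4) + (1.8333)·(-1)) / 5 = -15/5 = -3
  s[W,W] = ((0)·(0) + (0)·(0) + (-2)·(-2) + (-1)·(-1) + (4)·(4) + (-1)·(-1)) / 5 = 22/5 = 4.4
  Sample standard deviations s_i = √(s[i,i]):
  s(U) = √(11.2) = 3.3466
  s(V) = √(9.3667) = 3.0605
  s(W) = √(4.4) = 2.0976

Step 3 — r_{ij} = s_{ij} / (s_i · s_j):
  r[U,U] = 1 (diagonal).
  r[U,V] = -5.6 / (3.3466 · 3.0605) = -5.6 / 10.2424 = -0.5467
  r[U,W] = 4.6 / (3.3466 · 2.0976) = 4.6 / 7.02 = 0.6553
  r[V,V] = 1 (diagonal).
  r[V,W] = -3 / (3.0605 · 2.0976) = -3 / 6.4198 = -0.4673
  r[W,W] = 1 (diagonal).

R is symmetric with unit diagonal. Assembling:

R = [[1, -0.5467, 0.6553],
 [-0.5467, 1, -0.4673],
 [0.6553, -0.4673, 1]]
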